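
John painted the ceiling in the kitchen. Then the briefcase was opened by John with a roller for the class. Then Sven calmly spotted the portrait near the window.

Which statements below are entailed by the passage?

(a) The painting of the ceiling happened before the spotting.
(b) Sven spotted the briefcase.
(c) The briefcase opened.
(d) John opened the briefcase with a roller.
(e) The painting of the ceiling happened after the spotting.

(a) Entailed — the narrative places the painting before the spotting.
(b) Not entailed — Sven spotted the portrait, not the briefcase; the briefcase belongs to the opening event.
(c) Entailed — 'John opened the briefcase' is causative; it entails the inchoative 'the briefcase opened'.
(d) Entailed — dropping 'for the class' leaves a sub-description the original still satisfies.
(e) Not entailed — the narrative places the painting before the spotting, not after.

(a), (c), (d)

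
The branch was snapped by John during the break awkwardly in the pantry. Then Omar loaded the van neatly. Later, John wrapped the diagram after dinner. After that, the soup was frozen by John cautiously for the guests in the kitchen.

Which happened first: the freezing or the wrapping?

the wrapping

The connectives place the wrapping before the freezing.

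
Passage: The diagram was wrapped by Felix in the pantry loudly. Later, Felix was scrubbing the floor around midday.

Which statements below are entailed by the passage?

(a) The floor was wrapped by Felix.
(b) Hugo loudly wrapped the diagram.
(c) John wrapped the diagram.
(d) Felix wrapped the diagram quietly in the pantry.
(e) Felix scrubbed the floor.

(a) Not entailed — Felix wrapped the diagram, not the floor; the floor belongs to the scrubbing event.
(b) Not entailed — the passage has Felix wrapping the diagram, not Hugo.
(c) Not entailed — the passage has Felix wrapping the diagram, not John.
(d) Not entailed — 'quietly' adds a manner not in (and inconsistent with) the original.
(e) Entailed — 'scrub' is an activity; 'was scrubbing' entails that some scrubbing happened, so 'scrubbed' holds.

(e)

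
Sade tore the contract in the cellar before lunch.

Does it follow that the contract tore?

'Sade tore the contract' is the causative; it entails the inchoative 'the contract tore'.

yes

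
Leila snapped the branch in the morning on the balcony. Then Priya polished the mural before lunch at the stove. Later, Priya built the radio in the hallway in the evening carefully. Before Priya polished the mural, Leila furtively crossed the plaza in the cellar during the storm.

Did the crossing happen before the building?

yes

The narrative orders the crossing before the building.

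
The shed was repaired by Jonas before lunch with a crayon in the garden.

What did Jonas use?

a crayon

'with a crayon' marks the instrument of the repairing event.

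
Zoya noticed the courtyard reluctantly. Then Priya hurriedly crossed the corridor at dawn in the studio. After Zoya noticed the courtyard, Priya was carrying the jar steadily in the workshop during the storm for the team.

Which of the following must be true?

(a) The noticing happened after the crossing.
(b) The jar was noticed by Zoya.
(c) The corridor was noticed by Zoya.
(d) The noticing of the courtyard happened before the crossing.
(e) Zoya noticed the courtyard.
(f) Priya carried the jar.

(a) Not entailed — the narrative places the noticing before the crossing, not after.
(b) Not entailed — Zoya noticed the courtyard, not the jar; the jar belongs to the carrying event.
(c) Not entailed — Zoya noticed the courtyard, not the corridor; the corridor belongs to the crossing event.
(d) Entailed — the narrative places the noticing before the crossing.
(e) Entailed — every conjunct here is already in the original noticing event.
(f) Entailed — 'carry' is an activity; 'was carrying' entails that some carrying happened, so 'carried' holds.

(d), (e), (f)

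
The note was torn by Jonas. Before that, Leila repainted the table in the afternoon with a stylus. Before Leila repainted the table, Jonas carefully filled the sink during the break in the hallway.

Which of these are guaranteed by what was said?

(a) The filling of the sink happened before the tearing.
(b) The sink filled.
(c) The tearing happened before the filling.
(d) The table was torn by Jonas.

(a) Entailed — the narrative places the filling before the tearing.
(b) Entailed — 'Jonas filled the sink' is causative; it entails the inchoative 'the sink filled'.
(c) Not entailed — the narrative places the filling before the tearing, not after.
(d) Not entailed — Jonas tore the note, not the table; the table belongs to the repainting event.

(a), (b)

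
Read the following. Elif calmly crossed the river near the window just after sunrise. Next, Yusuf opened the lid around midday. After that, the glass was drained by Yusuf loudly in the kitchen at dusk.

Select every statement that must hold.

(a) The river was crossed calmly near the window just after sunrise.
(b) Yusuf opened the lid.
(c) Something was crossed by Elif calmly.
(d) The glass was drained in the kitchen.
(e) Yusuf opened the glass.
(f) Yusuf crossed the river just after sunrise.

(a), (b), (c), (d)

(a) Entailed — the original entails any weakening of itself; this just generalizes the agent.
(b) Entailed — this follows by dropping conjuncts from the opening event's description.
(c) Entailed — every conjunct here is already in the original crossing event.
(d) Entailed — this follows by dropping conjuncts from the draining event's description.
(e) Not entailed — Yusuf opened the lid, not the glass; the glass belongs to the draining event.
(f) Not entailed — the passage has Elif crossing the river, not Yusuf.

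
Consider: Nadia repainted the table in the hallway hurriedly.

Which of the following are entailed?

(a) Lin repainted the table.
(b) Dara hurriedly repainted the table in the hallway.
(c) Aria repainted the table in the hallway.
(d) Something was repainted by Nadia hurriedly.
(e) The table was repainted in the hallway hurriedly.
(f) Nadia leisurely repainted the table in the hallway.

(a) Not entailed — the passage has Nadia repainting the table, not Lin.
(b) Not entailed — the passage has Nadia repainting the table, not Dara.
(c) Not entailed — the passage has Nadia repainting the table, not Aria.
(d) Entailed — dropping 'in the hallway' and generalizing the patient leaves a sub-description the original still satisfies.
(e) Entailed — this follows by dropping conjuncts from the repainting event's description.
(f) Not entailed — 'leisurely' adds a manner not in (and inconsistent with) the original.

(d), (e)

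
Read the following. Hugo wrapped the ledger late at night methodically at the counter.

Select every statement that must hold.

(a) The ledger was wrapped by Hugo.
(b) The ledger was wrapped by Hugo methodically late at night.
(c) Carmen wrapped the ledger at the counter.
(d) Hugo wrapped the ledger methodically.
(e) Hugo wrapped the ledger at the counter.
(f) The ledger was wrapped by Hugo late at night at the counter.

(a), (b), (d), (e), (f)

(a) Entailed — dropping 'at the counter', 'methodically', 'late at night' leaves a sub-description the original still satisfies.
(b) Entailed — dropping 'at the counter' leaves a sub-description the original still satisfies.
(c) Not entailed — the passage has Hugo wrapping the ledger, not Carmen.
(d) Entailed — the original entails any weakening of itself; this just drops 'at the counter', 'late at night'.
(e) Entailed — dropping 'methodically', 'late at night' leaves a sub-description the original still satisfies.
(f) Entailed — every conjunct here is already in the original wrapping event.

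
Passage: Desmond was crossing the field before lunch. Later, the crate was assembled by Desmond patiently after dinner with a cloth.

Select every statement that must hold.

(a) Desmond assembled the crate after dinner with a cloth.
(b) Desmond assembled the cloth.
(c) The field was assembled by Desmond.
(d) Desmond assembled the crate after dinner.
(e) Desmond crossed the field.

(a) Entailed — this follows by dropping conjuncts from the assembling event's description.
(b) Not entailed — the cloth is the instrument, not what was assembled.
(c) Not entailed — Desmond assembled the crate, not the field; the field belongs to the crossing event.
(d) Entailed — this follows by dropping conjuncts from the assembling event's description.
(e) Not entailed — 'was crossing' is progressive on an accomplishment; it does not entail the completed 'crossed'.

(a), (d)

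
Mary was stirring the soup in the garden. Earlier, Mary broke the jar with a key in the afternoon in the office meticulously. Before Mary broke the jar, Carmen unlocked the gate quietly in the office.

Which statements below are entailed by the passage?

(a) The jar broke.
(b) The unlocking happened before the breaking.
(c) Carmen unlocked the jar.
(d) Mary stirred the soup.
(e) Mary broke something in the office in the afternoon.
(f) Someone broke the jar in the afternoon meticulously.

(a) Entailed — 'Mary broke the jar' is causative; it entails the inchoative 'the jar broke'.
(b) Entailed — the narrative places the unlocking before the breaking.
(c) Not entailed — Carmen unlocked the gate, not the jar; the jar belongs to the breaking event.
(d) Entailed — 'stir' is an activity; 'was stirring' entails that some stirring happened, so 'stirred' holds.
(e) Entailed — this follows by dropping conjuncts from the breaking event's description.
(f) Entailed — the original entails any weakening of itself; this just drops 'in the office', 'with a key' and generalizes the agent.

(a), (b), (d), (e), (f)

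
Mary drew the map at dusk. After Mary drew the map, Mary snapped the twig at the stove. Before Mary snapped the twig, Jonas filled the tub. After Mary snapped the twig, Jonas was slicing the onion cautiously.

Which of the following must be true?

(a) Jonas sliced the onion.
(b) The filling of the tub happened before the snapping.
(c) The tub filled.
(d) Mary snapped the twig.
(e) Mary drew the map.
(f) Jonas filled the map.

(b), (c), (d), (e)

(a) Not entailed — 'was slicing' is progressive on an accomplishment; it does not entail the completed 'sliced'.
(b) Entailed — the narrative places the filling before the snapping.
(c) Entailed — 'Jonas filled the tub' is causative; it entails the inchoative 'the tub filled'.
(d) Entailed — this follows by dropping conjuncts from the snapping event's description.
(e) Entailed — dropping 'at dusk' leaves a sub-description the original still satisfies.
(f) Not entailed — Jonas filled the tub, not the map; the map belongs to the drawing event.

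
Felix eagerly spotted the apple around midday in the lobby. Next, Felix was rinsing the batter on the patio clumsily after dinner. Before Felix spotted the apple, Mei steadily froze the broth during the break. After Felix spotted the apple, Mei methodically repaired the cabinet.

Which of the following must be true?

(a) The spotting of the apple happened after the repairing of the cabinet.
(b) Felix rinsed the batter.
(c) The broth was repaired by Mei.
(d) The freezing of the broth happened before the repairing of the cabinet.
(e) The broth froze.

(b), (d), (e)

(a) Not entailed — the narrative places the spotting before the repairing, not after.
(b) Entailed — 'rinse' is an activity; 'was rinsing' entails that some rinsing happened, so 'rinsed' holds.
(c) Not entailed — Mei repaired the cabinet, not the broth; the broth belongs to the freezing event.
(d) Entailed — the narrative places the freezing before the repairing.
(e) Entailed — 'Mei froze the broth' is causative; it entails the inchoative 'the broth froze'.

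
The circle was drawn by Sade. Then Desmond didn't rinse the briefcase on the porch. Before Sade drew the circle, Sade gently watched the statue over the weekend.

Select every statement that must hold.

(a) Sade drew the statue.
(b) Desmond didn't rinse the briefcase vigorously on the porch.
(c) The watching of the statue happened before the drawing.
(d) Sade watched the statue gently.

(a) Not entailed — Sade drew the circle, not the statue; the statue belongs to the watching event.
(b) Entailed — under negation, adding a further restriction is entailed: if no such rinsing event occurred, none occurred vigorously either.
(c) Entailed — the narrative places the watching before the drawing.
(d) Entailed — dropping 'over the weekend' leaves a sub-description the original still satisfies.

(b), (c), (d)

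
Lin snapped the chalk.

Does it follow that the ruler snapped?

no

Nothing is said about any ruler; only the chalk is affected.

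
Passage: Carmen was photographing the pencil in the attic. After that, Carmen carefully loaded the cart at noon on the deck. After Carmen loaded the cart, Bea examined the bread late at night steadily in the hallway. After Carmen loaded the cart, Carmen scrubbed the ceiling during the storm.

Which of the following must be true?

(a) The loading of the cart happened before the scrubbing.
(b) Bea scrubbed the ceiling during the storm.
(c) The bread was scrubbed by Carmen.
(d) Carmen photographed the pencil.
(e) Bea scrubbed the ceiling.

(a) Entailed — the narrative places the loading before the scrubbing.
(b) Not entailed — the passage has Carmen scrubbing the ceiling, not Bea.
(c) Not entailed — Carmen scrubbed the ceiling, not the bread; the bread belongs to the examining event.
(d) Not entailed — 'was photographing' is progressive on an accomplishment; it does not entail the completed 'photographed'.
(e) Not entailed — the passage has Carmen scrubbing the ceiling, not Bea.

(a)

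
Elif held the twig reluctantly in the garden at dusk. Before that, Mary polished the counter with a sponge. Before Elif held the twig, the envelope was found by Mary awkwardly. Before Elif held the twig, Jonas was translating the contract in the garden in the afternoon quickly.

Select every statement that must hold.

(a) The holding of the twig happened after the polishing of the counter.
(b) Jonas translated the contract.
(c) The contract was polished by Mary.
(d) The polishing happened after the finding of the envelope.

(a)

(a) Entailed — the narrative places the polishing before the holding.
(b) Not entailed — 'was translating' is progressive on an accomplishment; it does not entail the completed 'translated'.
(c) Not entailed — Mary polished the counter, not the contract; the contract belongs to the translating event.
(d) Not entailed — the narrative doesn't order the finding relative to the polishing.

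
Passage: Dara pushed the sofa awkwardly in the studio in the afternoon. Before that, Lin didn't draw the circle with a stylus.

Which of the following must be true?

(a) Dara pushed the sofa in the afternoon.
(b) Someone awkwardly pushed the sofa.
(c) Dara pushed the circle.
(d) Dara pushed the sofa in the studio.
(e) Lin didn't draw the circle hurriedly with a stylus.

(a) Entailed — this follows by dropping conjuncts from the pushing event's description.
(b) Entailed — this follows by dropping conjuncts from the pushing event's description.
(c) Not entailed — Dara pushed the sofa, not the circle; the circle belongs to the drawing event.
(d) Entailed — every conjunct here is already in the original pushing event.
(e) Entailed — under negation, adding a further restriction is entailed: if no such drawing event occurred, none occurred hurriedly either.

(a), (b), (d), (e)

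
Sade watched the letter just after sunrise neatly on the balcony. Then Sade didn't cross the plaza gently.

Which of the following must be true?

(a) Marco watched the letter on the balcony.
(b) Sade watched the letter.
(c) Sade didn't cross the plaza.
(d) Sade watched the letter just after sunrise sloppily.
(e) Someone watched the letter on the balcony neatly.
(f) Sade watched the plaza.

(b), (e)

(a) Not entailed — the passage has Sade watching the letter, not Marco.
(b) Entailed — the original entails any weakening of itself; this just drops 'on the balcony', 'just after sunrise', 'neatly'.
(c) Not entailed — dropping 'gently' under negation is not valid — the original leaves open that Sade crossed the plaza some other way.
(d) Not entailed — 'sloppily' adds a manner not in (and inconsistent with) the original.
(e) Entailed — dropping 'just after sunrise' and generalizing the agent leaves a sub-description the original still satisfies.
(f) Not entailed — Sade watched the letter, not the plaza; the plaza belongs to the crossing event.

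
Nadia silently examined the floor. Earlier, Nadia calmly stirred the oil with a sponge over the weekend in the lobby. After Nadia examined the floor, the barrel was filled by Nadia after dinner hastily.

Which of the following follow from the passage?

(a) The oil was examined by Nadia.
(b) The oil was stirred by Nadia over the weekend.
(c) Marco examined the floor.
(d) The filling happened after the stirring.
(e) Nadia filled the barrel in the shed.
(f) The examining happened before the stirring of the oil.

(b), (d)

(a) Not entailed — Nadia examined the floor, not the oil; the oil belongs to the stirring event.
(b) Entailed — this follows by dropping conjuncts from the stirring event's description.
(c) Not entailed — the passage has Nadia examining the floor, not Marco.
(d) Entailed — the narrative places the stirring before the filling.
(e) Not entailed — 'in the shed' adds information not in the original event.
(f) Not entailed — the narrative places the stirring before the examining, not after.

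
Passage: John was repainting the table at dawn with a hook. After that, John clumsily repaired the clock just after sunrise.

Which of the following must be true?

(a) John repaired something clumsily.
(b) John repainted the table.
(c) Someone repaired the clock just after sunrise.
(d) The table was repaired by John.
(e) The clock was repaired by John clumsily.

(a), (c), (e)

(a) Entailed — every conjunct here is already in the original repairing event.
(b) Not entailed — 'was repainting' is progressive on an accomplishment; it does not entail the completed 'repainted'.
(c) Entailed — this follows by dropping conjuncts from the repairing event's description.
(d) Not entailed — John repaired the clock, not the table; the table belongs to the repainting event.
(e) Entailed — the original entails any weakening of itself; this just drops 'just after sunrise'.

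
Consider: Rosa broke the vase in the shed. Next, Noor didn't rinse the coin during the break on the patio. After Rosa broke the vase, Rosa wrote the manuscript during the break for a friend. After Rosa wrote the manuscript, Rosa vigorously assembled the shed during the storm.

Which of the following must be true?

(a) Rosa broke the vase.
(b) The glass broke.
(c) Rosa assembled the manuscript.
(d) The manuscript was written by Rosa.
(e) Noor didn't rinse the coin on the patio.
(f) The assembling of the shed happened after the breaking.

(a) Entailed — every conjunct here is already in the original breaking event.
(b) Not entailed — the vase is what broke, not the glass.
(c) Not entailed — Rosa assembled the shed, not the manuscript; the manuscript belongs to the writing event.
(d) Entailed — the original entails any weakening of itself; this just drops 'for a friend', 'during the break'.
(e) Not entailed — dropping 'during the break' under negation is not valid — the original leaves open that Noor rinsed the coin some other way.
(f) Entailed — the narrative places the breaking before the assembling.

(a), (d), (f)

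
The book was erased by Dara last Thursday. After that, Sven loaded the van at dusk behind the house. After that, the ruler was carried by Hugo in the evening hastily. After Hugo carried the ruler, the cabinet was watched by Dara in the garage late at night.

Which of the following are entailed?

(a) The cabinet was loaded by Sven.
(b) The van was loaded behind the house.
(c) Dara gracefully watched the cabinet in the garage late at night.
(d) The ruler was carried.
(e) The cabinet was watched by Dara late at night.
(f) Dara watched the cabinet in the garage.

(b), (d), (e), (f)

(a) Not entailed — Sven loaded the van, not the cabinet; the cabinet belongs to the watching event.
(b) Entailed — every conjunct here is already in the original loading event.
(c) Not entailed — 'gracefully' adds information not in the original event.
(d) Entailed — this follows by dropping conjuncts from the carrying event's description.
(e) Entailed — the original entails any weakening of itself; this just drops 'in the garage'.
(f) Entailed — this follows by dropping conjuncts from the watching event's description.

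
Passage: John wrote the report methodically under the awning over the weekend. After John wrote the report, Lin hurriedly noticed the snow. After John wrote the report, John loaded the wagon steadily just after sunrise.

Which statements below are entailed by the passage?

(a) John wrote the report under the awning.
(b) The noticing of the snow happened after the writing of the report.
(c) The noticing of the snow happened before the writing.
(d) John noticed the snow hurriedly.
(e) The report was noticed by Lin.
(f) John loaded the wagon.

(a), (b), (f)

(a) Entailed — dropping 'methodically', 'over the weekend' leaves a sub-description the original still satisfies.
(b) Entailed — the narrative places the writing before the noticing.
(c) Not entailed — the narrative places the writing before the noticing, not after.
(d) Not entailed — the passage has Lin noticing the snow, not John.
(e) Not entailed — Lin noticed the snow, not the report; the report belongs to the writing event.
(f) Entailed — every conjunct here is already in the original loading event.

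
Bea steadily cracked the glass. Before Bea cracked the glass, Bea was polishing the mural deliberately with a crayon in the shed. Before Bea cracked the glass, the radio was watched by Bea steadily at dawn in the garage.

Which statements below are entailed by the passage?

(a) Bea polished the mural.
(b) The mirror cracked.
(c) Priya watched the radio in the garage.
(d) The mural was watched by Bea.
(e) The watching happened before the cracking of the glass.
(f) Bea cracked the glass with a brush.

(a) Entailed — 'polish' is an activity; 'was polishing' entails that some polishing happened, so 'polished' holds.
(b) Not entailed — the glass is what cracked, not the mirror.
(c) Not entailed — the passage has Bea watching the radio, not Priya.
(d) Not entailed — Bea watched the radio, not the mural; the mural belongs to the polishing event.
(e) Entailed — the narrative places the watching before the cracking.
(f) Not entailed — 'with a brush' adds information not in the original event.

(a), (e)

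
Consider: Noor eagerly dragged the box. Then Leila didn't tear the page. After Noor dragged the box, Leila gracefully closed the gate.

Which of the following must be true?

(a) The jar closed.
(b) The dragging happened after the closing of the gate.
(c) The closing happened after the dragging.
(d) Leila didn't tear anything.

(c)

(a) Not entailed — the gate is what closed, not the jar.
(b) Not entailed — the narrative places the dragging before the closing, not after.
(c) Entailed — the narrative places the dragging before the closing.
(d) Not entailed — the original only denies this specific event; Leila may have torn something else.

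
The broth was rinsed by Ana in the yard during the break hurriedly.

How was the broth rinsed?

hurriedly

'hurriedly' marks the manner of the rinsing event.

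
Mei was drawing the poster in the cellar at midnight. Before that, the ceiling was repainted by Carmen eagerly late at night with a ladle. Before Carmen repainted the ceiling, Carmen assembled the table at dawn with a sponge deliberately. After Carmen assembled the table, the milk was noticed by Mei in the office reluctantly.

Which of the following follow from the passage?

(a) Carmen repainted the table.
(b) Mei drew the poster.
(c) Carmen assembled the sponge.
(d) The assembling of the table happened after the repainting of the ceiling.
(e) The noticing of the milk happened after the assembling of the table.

(a) Not entailed — Carmen repainted the ceiling, not the table; the table belongs to the assembling event.
(b) Not entailed — 'was drawing' is progressive on an accomplishment; it does not entail the completed 'drew'.
(c) Not entailed — the sponge is the instrument, not what was assembled.
(d) Not entailed — the narrative places the assembling before the repainting, not after.
(e) Entailed — the narrative places the assembling before the noticing.

(e)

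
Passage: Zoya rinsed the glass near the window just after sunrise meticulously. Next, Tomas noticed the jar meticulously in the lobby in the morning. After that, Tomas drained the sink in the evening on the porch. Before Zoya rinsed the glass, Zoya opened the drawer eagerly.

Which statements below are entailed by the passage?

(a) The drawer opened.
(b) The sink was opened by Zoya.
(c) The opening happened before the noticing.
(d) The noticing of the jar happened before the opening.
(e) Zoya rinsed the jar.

(a), (c)

(a) Entailed — 'Zoya opened the drawer' is causative; it entails the inchoative 'the drawer opened'.
(b) Not entailed — Zoya opened the drawer, not the sink; the sink belongs to the draining event.
(c) Entailed — the narrative places the opening before the noticing.
(d) Not entailed — the narrative places the opening before the noticing, not after.
(e) Not entailed — Zoya rinsed the glass, not the jar; the jar belongs to the noticing event.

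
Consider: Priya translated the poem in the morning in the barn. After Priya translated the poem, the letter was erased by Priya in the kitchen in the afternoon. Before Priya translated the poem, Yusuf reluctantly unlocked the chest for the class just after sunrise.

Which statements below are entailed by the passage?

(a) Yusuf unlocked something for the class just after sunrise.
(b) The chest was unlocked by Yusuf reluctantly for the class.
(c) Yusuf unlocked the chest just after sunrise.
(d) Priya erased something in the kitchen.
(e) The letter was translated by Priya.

(a) Entailed — the original entails any weakening of itself; this just drops 'reluctantly' and generalizes the patient.
(b) Entailed — this follows by dropping conjuncts from the unlocking event's description.
(c) Entailed — every conjunct here is already in the original unlocking event.
(d) Entailed — the original entails any weakening of itself; this just drops 'in the afternoon' and generalizes the patient.
(e) Not entailed — Priya translated the poem, not the letter; the letter belongs to the erasing event.

(a), (b), (c), (d)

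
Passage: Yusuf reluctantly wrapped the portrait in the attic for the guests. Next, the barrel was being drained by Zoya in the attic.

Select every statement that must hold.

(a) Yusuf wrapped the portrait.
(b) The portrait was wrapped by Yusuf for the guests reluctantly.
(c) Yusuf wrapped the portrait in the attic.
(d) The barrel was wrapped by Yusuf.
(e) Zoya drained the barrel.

(a) Entailed — dropping 'for the guests', 'reluctantly', 'in the attic' leaves a sub-description the original still satisfies.
(b) Entailed — the original entails any weakening of itself; this just drops 'in the attic'.
(c) Entailed — every conjunct here is already in the original wrapping event.
(d) Not entailed — Yusuf wrapped the portrait, not the barrel; the barrel belongs to the draining event.
(e) Not entailed — 'was draining' is progressive on an accomplishment; it does not entail the completed 'drained'.

(a), (b), (c)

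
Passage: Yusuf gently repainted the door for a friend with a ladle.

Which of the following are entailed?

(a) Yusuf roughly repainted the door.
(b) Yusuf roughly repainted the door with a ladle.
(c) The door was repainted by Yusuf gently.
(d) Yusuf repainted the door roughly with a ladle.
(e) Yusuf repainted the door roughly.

(a) Not entailed — 'roughly' adds a manner not in (and inconsistent with) the original.
(b) Not entailed — 'roughly' adds a manner not in (and inconsistent with) the original.
(c) Entailed — the original entails any weakening of itself; this just drops 'with a ladle', 'for a friend'.
(d) Not entailed — 'roughly' adds a manner not in (and inconsistent with) the original.
(e) Not entailed — 'roughly' adds a manner not in (and inconsistent with) the original.

(c)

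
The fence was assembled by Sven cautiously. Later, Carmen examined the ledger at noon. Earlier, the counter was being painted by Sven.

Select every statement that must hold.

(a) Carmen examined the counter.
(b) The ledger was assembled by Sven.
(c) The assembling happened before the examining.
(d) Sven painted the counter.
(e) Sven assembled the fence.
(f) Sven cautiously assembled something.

(a) Not entailed — Carmen examined the ledger, not the counter; the counter belongs to the painting event.
(b) Not entailed — Sven assembled the fence, not the ledger; the ledger belongs to the examining event.
(c) Entailed — the narrative places the assembling before the examining.
(d) Not entailed — 'was painting' is progressive on an accomplishment; it does not entail the completed 'painted'.
(e) Entailed — every conjunct here is already in the original assembling event.
(f) Entailed — every conjunct here is already in the original assembling event.

(c), (e), (f)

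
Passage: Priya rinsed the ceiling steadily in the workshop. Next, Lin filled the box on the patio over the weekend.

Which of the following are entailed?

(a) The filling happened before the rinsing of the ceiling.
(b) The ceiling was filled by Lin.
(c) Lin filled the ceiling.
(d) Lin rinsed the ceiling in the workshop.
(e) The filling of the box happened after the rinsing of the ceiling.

(e)

(a) Not entailed — the narrative places the rinsing before the filling, not after.
(b) Not entailed — Lin filled the box, not the ceiling; the ceiling belongs to the rinsing event.
(c) Not entailed — Lin filled the box, not the ceiling; the ceiling belongs to the rinsing event.
(d) Not entailed — the passage has Priya rinsing the ceiling, not Lin.
(e) Entailed — the narrative places the rinsing before the filling.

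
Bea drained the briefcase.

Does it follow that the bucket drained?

no

Nothing is said about any bucket; only the briefcase is affected.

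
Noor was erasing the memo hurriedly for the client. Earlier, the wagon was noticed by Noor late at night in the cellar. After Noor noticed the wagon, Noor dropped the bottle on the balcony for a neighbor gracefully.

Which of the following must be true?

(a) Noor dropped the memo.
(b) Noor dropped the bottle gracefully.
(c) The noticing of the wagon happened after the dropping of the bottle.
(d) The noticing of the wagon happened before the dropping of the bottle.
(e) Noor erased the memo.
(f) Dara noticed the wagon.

(a) Not entailed — Noor dropped the bottle, not the memo; the memo belongs to the erasing event.
(b) Entailed — this follows by dropping conjuncts from the dropping event's description.
(c) Not entailed — the narrative places the noticing before the dropping, not after.
(d) Entailed — the narrative places the noticing before the dropping.
(e) Not entailed — 'was erasing' is progressive on an accomplishment; it does not entail the completed 'erased'.
(f) Not entailed — the passage has Noor noticing the wagon, not Dara.

(b), (d)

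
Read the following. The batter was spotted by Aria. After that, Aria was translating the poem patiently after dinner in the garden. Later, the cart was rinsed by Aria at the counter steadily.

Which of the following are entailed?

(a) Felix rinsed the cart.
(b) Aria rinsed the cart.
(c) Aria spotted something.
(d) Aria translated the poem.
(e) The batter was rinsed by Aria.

(b), (c)

(a) Not entailed — the passage has Aria rinsing the cart, not Felix.
(b) Entailed — the original entails any weakening of itself; this just drops 'at the counter', 'steadily'.
(c) Entailed — generalizing the patient leaves a sub-description the original still satisfies.
(d) Not entailed — 'was translating' is progressive on an accomplishment; it does not entail the completed 'translated'.
(e) Not entailed — Aria rinsed the cart, not the batter; the batter belongs to the spotting event.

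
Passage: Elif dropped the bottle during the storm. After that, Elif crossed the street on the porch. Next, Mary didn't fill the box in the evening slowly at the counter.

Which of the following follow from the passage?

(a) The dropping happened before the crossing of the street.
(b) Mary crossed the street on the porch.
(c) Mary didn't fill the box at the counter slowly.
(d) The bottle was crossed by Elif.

(a) Entailed — the narrative places the dropping before the crossing.
(b) Not entailed — the passage has Elif crossing the street, not Mary.
(c) Not entailed — dropping 'in the evening' under negation is not valid — the original leaves open that Mary filled the box some other way.
(d) Not entailed — Elif crossed the street, not the bottle; the bottle belongs to the dropping event.

(a)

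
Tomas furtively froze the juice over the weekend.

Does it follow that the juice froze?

'Tomas froze the juice' is the causative; it entails the inchoative 'the juice froze'.

yes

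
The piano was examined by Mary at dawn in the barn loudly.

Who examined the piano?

'Mary' marks the agent of the examining event.

Mary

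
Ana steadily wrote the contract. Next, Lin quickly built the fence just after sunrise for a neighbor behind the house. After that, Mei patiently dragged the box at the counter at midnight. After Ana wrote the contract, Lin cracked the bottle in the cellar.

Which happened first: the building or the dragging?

The connectives place the building before the dragging.

the building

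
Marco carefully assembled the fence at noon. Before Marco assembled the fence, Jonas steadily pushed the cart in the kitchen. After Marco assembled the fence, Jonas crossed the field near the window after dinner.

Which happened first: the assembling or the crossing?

The connectives place the assembling before the crossing.

the assembling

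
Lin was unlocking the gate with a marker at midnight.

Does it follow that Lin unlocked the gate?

no

'was unlocking' is progressive; for an accomplishment like 'unlock the gate', it doesn't entail completion.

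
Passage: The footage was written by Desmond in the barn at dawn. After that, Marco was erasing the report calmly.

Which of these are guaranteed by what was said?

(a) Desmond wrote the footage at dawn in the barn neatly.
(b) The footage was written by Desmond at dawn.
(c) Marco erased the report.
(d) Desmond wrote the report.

(a) Not entailed — 'neatly' adds information not in the original event.
(b) Entailed — dropping 'in the barn' leaves a sub-description the original still satisfies.
(c) Not entailed — 'was erasing' is progressive on an accomplishment; it does not entail the completed 'erased'.
(d) Not entailed — Desmond wrote the footage, not the report; the report belongs to the erasing event.

(b)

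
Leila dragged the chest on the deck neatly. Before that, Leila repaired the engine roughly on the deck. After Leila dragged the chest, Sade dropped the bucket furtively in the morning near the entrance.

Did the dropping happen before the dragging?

The narrative orders the dragging before the dropping.

no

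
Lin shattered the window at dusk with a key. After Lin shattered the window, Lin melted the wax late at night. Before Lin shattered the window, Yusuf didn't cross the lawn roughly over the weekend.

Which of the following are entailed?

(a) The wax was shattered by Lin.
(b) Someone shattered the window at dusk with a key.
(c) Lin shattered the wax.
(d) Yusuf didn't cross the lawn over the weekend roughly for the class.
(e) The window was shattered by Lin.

(a) Not entailed — Lin shattered the window, not the wax; the wax belongs to the melting event.
(b) Entailed — the original entails any weakening of itself; this just generalizes the agent.
(c) Not entailed — Lin shattered the window, not the wax; the wax belongs to the melting event.
(d) Entailed — under negation, adding a further restriction is entailed: if no such crossing event occurred, none occurred for the class either.
(e) Entailed — every conjunct here is already in the original shattering event.

(b), (d), (e)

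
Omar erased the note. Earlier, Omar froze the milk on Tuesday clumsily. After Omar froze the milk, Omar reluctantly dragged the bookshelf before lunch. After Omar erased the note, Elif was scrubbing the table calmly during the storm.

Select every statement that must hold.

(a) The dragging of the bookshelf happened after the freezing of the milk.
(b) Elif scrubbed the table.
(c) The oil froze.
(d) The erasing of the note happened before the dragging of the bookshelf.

(a), (b)

(a) Entailed — the narrative places the freezing before the dragging.
(b) Entailed — 'scrub' is an activity; 'was scrubbing' entails that some scrubbing happened, so 'scrubbed' holds.
(c) Not entailed — the milk is what froze, not the oil.
(d) Not entailed — the narrative doesn't order the erasing relative to the dragging.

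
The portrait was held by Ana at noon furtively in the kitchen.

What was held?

'the portrait' marks the patient of the holding event.

the portrait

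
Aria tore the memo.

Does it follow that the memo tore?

yes

'Aria tore the memo' is the causative; it entails the inchoative 'the memo tore'.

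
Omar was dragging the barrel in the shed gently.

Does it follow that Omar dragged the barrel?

yes

'drag' is atelic; if Omar was dragging the barrel, then Omar dragged the barrel (for some time).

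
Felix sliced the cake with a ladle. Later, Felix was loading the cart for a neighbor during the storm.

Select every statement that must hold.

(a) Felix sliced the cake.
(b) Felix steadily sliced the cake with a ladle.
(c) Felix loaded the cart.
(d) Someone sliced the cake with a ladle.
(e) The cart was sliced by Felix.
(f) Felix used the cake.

(a) Entailed — this follows by dropping conjuncts from the slicing event's description.
(b) Not entailed — 'steadily' adds information not in the original event.
(c) Not entailed — 'was loading' is progressive on an accomplishment; it does not entail the completed 'loaded'.
(d) Entailed — every conjunct here is already in the original slicing event.
(e) Not entailed — Felix sliced the cake, not the cart; the cart belongs to the loading event.
(f) Not entailed — the cake is the patient, not an instrument — Felix used a ladle.

(a), (d)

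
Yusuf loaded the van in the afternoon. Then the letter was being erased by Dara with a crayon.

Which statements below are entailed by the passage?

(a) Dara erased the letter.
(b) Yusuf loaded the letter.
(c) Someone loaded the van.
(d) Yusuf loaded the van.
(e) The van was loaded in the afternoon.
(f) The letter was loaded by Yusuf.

(a) Not entailed — 'was erasing' is progressive on an accomplishment; it does not entail the completed 'erased'.
(b) Not entailed — Yusuf loaded the van, not the letter; the letter belongs to the erasing event.
(c) Entailed — this follows by dropping conjuncts from the loading event's description.
(d) Entailed — the original entails any weakening of itself; this just drops 'in the afternoon'.
(e) Entailed — the original entails any weakening of itself; this just generalizes the agent.
(f) Not entailed — Yusuf loaded the van, not the letter; the letter belongs to the erasing event.

(c), (d), (e)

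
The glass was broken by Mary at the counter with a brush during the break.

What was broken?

'the glass' marks the patient of the breaking event.

the glass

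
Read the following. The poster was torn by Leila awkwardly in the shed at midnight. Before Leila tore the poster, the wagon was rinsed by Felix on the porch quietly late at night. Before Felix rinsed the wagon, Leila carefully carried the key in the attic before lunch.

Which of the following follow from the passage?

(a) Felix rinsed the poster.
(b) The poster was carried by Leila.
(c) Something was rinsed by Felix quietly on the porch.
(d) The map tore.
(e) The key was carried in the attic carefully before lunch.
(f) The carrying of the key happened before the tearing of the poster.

(c), (e), (f)

(a) Not entailed — Felix rinsed the wagon, not the poster; the poster belongs to the tearing event.
(b) Not entailed — Leila carried the key, not the poster; the poster belongs to the tearing event.
(c) Entailed — every conjunct here is already in the original rinsing event.
(d) Not entailed — the poster is what tore, not the map.
(e) Entailed — this follows by dropping conjuncts from the carrying event's description.
(f) Entailed — the narrative places the carrying before the tearing.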